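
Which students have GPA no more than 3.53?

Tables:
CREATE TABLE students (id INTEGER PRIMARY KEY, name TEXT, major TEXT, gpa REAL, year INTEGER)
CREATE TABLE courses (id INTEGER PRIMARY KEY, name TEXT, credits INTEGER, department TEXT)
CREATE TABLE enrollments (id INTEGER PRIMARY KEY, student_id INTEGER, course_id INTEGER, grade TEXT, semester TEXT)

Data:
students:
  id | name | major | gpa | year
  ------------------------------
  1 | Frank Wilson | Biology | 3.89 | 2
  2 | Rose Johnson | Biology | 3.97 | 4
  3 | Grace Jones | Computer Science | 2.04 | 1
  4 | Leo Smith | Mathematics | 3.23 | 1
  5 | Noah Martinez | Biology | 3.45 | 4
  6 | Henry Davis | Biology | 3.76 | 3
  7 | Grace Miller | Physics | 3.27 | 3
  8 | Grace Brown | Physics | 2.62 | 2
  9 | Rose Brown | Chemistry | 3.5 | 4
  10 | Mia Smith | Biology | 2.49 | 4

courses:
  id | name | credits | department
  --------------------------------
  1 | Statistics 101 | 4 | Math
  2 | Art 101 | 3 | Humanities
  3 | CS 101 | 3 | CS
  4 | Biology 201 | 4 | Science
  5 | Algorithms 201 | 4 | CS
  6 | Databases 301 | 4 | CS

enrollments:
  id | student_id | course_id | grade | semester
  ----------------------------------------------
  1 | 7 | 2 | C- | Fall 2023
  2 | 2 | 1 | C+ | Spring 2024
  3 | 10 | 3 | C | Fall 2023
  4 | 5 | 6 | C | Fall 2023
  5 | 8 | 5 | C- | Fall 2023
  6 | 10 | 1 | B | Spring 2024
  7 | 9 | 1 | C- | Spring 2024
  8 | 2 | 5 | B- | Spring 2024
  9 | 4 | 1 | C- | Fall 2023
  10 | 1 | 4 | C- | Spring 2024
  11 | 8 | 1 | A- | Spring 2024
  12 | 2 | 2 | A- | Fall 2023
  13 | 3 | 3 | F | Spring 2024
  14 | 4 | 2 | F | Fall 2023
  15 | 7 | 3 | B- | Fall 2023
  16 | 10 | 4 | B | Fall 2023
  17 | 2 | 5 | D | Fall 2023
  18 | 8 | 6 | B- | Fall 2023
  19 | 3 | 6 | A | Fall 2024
SELECT name, gpa FROM students WHERE gpa <= 3.53

Execution result:
name | gpa
Grace Jones | 2.04
Leo Smith | 3.23
Noah Martinez | 3.45
Grace Miller | 3.27
Grace Brown | 2.62
Rose Brown | 3.50
Mia Smith | 2.49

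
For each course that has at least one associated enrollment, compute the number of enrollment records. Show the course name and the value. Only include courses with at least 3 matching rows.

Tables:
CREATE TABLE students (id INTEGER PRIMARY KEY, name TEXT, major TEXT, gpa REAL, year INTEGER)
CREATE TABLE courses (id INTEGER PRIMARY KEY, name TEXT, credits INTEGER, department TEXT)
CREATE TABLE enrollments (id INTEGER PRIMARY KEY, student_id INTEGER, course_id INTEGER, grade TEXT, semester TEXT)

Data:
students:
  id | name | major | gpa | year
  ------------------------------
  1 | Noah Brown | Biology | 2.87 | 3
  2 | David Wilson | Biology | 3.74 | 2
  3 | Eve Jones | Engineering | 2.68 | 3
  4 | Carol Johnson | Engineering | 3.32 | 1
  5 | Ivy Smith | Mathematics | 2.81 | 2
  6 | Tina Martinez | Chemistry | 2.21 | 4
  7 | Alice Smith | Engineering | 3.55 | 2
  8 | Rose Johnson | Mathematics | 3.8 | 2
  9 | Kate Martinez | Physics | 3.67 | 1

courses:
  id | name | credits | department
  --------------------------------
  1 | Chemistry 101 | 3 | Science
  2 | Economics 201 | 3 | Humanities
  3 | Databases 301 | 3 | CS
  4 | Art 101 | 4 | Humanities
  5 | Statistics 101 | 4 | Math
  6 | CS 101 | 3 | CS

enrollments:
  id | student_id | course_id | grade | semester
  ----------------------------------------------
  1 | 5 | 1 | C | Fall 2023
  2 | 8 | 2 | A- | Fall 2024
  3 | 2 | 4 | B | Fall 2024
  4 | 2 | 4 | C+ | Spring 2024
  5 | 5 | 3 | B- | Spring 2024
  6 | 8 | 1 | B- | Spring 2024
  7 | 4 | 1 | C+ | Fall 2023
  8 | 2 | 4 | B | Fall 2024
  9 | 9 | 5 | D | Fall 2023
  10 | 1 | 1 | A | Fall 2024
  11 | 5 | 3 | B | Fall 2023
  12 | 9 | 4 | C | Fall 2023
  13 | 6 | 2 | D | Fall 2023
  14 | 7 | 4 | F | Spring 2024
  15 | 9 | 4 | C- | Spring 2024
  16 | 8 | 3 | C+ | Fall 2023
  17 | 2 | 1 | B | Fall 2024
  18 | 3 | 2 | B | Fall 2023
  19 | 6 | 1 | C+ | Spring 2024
SELECT p.name, COUNT(*) AS n FROM enrollments c JOIN courses p ON c.course_id = p.id GROUP BY p.id, p.name HAVING COUNT(*) >= 3

Execution result:
name | n
Chemistry 101 | 6
Economics 201 | 3
Databases 301 | 3
Art 101 | 6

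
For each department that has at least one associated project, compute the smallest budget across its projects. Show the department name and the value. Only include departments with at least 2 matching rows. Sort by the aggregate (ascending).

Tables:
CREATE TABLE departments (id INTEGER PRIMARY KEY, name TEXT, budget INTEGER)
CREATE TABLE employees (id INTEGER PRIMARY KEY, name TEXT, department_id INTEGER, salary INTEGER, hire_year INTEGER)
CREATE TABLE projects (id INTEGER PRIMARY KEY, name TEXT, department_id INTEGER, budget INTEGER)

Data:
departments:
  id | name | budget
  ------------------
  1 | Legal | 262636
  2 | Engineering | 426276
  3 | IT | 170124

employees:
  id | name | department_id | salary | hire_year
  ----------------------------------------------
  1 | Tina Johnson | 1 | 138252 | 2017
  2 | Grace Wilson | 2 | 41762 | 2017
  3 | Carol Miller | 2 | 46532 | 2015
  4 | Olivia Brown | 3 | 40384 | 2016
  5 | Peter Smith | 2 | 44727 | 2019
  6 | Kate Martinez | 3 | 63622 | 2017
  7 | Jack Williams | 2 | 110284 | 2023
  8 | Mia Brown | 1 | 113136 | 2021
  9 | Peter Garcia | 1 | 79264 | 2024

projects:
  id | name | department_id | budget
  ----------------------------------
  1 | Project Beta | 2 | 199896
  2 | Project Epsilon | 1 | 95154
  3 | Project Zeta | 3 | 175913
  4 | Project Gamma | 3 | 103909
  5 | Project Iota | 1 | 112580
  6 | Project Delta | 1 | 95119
SELECT p.name, MIN(c.budget) AS min_budget FROM projects c JOIN departments p ON c.department_id = p.id GROUP BY p.id, p.name HAVING COUNT(*) >= 2 ORDER BY min_budget ASC

Execution result:
name | min_budget
Legal | 95119
IT | 103909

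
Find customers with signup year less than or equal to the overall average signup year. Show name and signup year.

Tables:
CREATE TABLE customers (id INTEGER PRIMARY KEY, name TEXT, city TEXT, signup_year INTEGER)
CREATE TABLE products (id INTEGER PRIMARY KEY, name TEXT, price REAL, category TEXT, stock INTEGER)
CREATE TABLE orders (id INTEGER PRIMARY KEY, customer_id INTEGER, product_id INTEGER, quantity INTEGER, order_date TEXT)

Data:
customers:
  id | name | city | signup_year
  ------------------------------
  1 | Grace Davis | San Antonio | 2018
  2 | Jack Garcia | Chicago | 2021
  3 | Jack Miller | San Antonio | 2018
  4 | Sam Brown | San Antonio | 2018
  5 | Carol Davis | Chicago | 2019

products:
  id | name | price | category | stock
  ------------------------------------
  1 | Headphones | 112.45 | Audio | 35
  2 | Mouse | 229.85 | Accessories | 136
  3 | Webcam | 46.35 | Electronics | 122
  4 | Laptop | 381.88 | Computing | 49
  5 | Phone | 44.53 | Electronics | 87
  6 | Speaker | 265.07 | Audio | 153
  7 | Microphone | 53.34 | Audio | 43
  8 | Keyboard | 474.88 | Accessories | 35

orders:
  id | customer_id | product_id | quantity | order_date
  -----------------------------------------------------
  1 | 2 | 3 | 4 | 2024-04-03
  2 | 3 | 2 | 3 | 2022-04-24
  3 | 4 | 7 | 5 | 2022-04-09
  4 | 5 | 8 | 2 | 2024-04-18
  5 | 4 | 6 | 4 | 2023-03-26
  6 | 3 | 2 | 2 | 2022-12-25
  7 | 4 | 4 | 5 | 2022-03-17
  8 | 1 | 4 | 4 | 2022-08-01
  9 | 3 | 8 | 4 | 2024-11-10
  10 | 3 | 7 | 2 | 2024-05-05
SELECT name, signup_year FROM customers WHERE signup_year <= (SELECT AVG(signup_year) FROM customers)

Execution result:
name | signup_year
Grace Davis | 2018
Jack Miller | 2018
Sam Brown | 2018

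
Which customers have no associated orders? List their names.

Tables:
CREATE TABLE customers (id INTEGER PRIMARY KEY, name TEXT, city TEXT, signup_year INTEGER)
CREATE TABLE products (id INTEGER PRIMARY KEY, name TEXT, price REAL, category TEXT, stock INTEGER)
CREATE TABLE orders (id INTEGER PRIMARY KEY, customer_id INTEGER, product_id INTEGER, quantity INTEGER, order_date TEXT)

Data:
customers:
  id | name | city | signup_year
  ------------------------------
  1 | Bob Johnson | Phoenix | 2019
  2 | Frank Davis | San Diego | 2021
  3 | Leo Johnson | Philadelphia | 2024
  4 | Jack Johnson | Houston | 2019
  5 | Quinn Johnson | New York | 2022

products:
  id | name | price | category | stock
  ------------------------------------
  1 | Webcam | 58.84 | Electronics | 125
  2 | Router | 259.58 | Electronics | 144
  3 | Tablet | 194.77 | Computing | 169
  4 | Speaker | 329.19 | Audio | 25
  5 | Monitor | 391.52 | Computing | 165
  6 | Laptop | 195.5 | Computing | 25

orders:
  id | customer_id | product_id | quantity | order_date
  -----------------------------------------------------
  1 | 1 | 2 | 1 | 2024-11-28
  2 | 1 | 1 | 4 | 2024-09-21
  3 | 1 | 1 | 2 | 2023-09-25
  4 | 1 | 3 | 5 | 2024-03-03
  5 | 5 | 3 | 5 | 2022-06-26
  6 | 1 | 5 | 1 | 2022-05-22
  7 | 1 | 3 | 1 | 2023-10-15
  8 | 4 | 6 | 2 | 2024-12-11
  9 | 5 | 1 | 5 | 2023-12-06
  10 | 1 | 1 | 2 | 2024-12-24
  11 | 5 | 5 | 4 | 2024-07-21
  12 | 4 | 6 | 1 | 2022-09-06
SELECT p.name FROM customers p LEFT JOIN orders c ON c.customer_id = p.id WHERE c.id IS NULL

Execution result:
name
Frank Davis
Leo Johnson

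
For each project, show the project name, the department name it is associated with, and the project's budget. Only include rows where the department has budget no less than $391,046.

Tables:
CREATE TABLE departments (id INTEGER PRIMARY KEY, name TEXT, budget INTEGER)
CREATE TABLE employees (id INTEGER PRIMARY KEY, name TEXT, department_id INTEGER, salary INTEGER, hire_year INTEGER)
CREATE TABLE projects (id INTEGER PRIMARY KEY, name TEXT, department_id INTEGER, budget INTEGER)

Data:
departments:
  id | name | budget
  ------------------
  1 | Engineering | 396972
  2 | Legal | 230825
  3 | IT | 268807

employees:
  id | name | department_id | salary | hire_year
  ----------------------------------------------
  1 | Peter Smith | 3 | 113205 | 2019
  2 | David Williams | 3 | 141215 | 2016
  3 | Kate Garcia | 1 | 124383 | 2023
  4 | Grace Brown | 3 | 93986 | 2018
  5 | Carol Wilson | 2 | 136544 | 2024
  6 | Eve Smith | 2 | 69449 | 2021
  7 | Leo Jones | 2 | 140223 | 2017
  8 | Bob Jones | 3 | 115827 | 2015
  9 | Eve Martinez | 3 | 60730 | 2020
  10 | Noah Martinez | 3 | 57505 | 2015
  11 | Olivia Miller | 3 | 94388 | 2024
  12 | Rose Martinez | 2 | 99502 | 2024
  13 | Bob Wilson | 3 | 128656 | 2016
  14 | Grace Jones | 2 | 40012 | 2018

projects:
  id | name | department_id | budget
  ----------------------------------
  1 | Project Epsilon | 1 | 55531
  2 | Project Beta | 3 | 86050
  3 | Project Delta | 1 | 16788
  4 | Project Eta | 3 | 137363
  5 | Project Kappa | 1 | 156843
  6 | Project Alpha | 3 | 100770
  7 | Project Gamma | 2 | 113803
SELECT c.name, p.name AS department, c.budget FROM projects c JOIN departments p ON c.department_id = p.id WHERE p.budget >= 391046

Execution result:
name | department | budget
Project Epsilon | Engineering | 55531
Project Delta | Engineering | 16788
Project Kappa | Engineering | 156843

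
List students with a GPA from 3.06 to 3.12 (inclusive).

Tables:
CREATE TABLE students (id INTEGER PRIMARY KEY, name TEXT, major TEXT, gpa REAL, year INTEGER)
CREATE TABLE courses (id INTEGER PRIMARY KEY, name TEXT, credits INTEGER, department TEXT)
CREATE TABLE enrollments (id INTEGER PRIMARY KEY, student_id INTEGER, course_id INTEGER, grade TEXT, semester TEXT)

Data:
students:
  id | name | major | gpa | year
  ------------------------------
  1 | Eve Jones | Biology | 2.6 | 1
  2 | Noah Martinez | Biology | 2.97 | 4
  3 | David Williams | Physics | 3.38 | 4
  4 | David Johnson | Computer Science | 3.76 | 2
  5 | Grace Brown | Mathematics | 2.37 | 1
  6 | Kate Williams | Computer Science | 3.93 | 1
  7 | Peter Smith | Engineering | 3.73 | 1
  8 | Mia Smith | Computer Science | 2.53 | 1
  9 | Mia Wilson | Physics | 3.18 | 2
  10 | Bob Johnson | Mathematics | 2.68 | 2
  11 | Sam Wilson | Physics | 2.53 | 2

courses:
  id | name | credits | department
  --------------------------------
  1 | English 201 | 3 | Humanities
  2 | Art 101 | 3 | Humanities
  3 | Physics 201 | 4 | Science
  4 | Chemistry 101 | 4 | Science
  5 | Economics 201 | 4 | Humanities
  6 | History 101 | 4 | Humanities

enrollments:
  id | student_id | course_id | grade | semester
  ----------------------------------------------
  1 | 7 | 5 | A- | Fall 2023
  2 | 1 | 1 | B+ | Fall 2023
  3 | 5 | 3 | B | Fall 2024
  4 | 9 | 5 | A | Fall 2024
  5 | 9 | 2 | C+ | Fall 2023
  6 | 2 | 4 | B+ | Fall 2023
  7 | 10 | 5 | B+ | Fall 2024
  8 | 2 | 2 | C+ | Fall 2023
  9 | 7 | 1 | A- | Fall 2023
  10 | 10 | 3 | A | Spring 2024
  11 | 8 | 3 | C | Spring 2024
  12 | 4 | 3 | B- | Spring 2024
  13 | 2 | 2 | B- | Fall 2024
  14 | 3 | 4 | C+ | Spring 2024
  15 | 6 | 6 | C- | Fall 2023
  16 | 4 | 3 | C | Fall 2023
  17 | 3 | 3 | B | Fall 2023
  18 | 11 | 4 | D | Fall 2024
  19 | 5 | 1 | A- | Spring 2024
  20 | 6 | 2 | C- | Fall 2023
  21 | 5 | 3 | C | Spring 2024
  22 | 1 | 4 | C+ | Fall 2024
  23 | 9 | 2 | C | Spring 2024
SELECT name, gpa FROM students WHERE gpa BETWEEN 3.06 AND 3.12

Execution result:
(no rows)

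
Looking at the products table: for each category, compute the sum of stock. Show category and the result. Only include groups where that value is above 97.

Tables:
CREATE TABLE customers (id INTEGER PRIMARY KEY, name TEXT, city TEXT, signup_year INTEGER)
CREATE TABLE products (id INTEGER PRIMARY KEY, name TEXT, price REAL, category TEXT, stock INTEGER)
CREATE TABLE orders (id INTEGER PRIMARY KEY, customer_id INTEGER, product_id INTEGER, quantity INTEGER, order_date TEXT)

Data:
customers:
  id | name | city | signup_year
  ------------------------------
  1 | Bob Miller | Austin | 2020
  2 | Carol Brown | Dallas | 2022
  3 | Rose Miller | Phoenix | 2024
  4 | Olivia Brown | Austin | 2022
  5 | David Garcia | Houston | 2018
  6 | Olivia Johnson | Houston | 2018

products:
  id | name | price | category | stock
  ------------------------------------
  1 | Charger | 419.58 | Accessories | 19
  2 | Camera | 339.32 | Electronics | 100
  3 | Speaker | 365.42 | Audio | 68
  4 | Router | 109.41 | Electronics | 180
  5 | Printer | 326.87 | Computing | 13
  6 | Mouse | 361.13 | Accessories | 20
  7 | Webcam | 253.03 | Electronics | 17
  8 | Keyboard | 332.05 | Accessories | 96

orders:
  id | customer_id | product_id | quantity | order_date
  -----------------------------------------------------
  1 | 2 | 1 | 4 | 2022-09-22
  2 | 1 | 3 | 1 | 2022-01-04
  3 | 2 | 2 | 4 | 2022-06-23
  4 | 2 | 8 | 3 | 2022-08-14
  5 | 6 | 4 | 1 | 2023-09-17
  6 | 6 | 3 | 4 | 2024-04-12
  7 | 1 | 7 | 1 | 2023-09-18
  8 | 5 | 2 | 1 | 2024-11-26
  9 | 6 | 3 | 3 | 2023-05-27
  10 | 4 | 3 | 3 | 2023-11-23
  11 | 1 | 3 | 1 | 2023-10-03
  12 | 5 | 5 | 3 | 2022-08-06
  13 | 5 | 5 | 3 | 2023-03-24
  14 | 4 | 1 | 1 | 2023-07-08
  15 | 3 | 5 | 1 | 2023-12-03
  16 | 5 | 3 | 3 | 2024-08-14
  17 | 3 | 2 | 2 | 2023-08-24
SELECT category, SUM(stock) AS sum_stock FROM products GROUP BY category HAVING SUM(stock) > 97

Execution result:
category | sum_stock
Accessories | 135
Electronics | 297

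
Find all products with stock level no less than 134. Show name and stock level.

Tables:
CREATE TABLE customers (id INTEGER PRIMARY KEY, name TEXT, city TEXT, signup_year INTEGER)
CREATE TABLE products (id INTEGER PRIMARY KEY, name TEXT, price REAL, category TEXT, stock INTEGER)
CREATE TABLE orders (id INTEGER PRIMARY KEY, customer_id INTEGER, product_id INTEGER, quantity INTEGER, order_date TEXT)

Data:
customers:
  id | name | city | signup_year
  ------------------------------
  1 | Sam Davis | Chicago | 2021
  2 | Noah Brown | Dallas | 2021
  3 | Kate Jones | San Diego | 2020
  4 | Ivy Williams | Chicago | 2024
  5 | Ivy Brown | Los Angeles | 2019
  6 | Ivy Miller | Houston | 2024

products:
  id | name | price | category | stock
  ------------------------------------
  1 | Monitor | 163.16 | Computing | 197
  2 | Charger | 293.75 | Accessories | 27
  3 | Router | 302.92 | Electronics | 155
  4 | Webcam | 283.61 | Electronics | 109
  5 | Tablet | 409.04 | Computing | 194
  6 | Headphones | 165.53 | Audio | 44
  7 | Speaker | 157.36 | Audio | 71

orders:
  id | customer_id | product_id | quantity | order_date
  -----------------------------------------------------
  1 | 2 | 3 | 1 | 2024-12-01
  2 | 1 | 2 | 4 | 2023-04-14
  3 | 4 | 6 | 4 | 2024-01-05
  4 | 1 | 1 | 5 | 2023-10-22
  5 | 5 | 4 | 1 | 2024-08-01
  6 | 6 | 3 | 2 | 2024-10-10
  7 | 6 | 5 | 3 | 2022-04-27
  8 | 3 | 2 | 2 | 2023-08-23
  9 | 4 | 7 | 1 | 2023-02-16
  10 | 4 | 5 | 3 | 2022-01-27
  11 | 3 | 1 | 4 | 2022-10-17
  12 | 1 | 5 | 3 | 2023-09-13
SELECT name, stock FROM products WHERE stock >= 134

Execution result:
name | stock
Monitor | 197
Router | 155
Tablet | 194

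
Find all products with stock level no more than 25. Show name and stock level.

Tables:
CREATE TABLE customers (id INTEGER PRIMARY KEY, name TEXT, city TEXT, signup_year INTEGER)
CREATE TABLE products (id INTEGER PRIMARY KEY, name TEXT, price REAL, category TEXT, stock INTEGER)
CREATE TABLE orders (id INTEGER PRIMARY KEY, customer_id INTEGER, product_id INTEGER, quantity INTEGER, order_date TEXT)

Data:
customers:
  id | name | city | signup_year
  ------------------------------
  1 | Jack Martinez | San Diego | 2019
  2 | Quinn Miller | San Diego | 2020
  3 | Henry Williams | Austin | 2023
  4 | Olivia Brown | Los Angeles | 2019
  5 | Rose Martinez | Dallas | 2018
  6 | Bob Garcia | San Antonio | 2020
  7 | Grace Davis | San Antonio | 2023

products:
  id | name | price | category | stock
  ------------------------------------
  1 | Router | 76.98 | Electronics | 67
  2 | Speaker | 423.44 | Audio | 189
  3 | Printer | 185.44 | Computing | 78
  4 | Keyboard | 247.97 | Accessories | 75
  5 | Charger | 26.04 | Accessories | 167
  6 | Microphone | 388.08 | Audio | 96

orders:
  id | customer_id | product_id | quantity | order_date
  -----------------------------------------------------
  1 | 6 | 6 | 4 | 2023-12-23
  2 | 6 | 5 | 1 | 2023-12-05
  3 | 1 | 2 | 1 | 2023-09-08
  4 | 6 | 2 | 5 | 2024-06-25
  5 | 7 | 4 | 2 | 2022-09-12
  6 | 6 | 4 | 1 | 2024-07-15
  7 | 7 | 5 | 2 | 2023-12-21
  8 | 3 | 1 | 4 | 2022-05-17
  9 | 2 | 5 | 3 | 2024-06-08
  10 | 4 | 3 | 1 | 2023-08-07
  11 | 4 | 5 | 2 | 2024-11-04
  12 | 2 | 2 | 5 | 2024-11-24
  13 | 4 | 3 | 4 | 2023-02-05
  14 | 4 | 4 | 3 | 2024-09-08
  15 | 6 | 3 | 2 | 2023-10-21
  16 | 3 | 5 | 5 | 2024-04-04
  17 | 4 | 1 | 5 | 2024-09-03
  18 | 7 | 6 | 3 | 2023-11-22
SELECT name, stock FROM products WHERE stock <= 25

Execution result:
(no rows)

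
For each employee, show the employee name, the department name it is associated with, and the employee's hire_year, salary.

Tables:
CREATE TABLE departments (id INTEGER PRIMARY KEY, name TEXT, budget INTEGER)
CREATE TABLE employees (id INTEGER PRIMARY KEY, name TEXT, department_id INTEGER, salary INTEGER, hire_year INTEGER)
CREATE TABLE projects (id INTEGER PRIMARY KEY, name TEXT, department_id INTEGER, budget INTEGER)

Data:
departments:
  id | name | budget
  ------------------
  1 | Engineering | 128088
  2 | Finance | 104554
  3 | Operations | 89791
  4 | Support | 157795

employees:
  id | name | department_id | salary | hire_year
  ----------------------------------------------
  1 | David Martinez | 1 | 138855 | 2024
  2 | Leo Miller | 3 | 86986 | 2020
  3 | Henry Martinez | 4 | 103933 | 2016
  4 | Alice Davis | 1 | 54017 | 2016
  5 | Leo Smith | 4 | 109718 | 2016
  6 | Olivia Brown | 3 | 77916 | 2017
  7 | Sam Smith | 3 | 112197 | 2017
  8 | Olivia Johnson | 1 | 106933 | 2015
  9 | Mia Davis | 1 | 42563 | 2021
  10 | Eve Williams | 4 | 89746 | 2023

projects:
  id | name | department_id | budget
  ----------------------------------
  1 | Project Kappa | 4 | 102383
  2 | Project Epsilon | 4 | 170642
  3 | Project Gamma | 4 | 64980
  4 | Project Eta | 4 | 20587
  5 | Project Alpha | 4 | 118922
SELECT c.name, p.name AS department, c.hire_year, c.salary FROM employees c JOIN departments p ON c.department_id = p.id

Execution result:
name | department | hire_year | salary
David Martinez | Engineering | 2024 | 138855
Leo Miller | Operations | 2020 | 86986
Henry Martinez | Support | 2016 | 103933
Alice Davis | Engineering | 2016 | 54017
Leo Smith | Support | 2016 | 109718
Olivia Brown | Operations | 2017 | 77916
Sam Smith | Operations | 2017 | 112197
Olivia Johnson | Engineering | 2015 | 106933
Mia Davis | Engineering | 2021 | 42563
Eve Williams | Support | 2023 | 89746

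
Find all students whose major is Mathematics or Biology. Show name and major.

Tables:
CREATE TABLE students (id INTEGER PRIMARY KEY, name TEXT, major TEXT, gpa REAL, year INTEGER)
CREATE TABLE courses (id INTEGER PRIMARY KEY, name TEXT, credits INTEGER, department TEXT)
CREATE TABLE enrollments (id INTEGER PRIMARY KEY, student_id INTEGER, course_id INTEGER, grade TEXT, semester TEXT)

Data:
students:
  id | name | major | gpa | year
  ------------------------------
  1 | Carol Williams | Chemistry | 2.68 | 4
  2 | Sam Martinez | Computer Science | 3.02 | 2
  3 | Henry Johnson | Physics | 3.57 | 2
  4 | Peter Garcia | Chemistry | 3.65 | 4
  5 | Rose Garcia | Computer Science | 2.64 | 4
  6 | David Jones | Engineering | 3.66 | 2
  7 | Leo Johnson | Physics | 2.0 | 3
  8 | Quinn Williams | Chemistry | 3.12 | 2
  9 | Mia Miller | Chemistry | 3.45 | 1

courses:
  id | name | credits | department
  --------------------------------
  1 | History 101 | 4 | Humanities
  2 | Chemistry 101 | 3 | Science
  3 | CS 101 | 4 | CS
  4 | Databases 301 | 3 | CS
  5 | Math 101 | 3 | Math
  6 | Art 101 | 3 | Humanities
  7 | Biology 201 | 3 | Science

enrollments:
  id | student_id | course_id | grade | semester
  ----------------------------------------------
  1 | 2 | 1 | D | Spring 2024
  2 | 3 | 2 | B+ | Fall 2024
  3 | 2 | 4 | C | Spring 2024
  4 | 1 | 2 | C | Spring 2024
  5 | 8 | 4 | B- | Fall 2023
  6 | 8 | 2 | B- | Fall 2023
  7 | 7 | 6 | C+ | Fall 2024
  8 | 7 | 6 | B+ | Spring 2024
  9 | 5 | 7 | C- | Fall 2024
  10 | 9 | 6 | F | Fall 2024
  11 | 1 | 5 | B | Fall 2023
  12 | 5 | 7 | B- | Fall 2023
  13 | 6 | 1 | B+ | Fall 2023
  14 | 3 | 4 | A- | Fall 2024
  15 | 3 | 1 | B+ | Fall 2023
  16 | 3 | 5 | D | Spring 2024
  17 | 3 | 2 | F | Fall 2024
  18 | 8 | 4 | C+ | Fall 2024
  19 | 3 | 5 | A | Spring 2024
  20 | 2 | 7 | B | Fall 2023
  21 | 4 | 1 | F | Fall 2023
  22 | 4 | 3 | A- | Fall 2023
SELECT name, major FROM students WHERE major IN ('Mathematics', 'Biology')

Execution result:
(no rows)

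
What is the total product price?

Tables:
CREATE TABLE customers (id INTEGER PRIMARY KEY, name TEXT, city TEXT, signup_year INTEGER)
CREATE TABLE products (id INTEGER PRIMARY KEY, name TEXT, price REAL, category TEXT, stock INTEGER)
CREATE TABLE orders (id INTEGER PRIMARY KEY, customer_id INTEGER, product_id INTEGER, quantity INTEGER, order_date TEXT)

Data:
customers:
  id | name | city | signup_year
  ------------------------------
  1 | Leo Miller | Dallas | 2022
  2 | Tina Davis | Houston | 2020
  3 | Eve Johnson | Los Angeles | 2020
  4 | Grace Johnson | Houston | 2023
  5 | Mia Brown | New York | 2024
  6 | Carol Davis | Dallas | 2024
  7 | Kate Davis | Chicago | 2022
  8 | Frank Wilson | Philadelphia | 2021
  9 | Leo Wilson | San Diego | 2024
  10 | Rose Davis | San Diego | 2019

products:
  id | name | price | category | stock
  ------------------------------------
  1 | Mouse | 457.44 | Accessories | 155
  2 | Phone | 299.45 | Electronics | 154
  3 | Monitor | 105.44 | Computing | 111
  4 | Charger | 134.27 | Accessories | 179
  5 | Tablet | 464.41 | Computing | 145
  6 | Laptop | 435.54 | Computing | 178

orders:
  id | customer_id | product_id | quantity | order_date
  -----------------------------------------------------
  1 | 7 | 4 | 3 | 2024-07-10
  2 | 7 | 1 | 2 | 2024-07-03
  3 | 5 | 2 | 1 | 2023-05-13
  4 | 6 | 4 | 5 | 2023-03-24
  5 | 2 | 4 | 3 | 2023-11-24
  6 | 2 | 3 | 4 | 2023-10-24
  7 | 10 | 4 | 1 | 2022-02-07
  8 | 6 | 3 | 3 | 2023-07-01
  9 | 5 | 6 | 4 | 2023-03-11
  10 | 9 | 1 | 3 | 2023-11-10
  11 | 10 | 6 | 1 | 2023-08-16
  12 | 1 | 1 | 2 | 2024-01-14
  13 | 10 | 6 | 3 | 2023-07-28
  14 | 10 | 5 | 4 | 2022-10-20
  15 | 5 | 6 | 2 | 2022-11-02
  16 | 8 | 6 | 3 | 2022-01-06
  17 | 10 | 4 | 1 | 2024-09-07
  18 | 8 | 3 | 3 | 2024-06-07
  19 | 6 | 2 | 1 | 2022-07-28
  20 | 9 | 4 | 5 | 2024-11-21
SELECT SUM(price) FROM products

Execution result:
1896.55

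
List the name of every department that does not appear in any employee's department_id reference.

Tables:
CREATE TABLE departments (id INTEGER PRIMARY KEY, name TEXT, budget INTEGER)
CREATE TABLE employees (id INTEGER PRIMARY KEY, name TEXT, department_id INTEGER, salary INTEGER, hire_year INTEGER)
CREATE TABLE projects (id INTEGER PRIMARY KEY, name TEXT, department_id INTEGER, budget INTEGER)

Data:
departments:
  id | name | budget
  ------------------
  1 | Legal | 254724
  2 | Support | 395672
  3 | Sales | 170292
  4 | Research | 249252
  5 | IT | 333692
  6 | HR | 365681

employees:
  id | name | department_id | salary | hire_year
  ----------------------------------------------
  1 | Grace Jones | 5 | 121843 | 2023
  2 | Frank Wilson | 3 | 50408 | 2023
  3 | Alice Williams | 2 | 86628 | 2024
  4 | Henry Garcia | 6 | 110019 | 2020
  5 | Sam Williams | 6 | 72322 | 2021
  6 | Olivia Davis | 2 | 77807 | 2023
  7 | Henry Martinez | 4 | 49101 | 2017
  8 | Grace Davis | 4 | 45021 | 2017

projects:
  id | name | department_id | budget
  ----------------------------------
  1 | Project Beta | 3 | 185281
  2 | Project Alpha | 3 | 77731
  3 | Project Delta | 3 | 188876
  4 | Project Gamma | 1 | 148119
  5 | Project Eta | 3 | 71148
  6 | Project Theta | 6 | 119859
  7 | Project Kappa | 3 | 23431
SELECT p.name FROM departments p LEFT JOIN employees c ON c.department_id = p.id WHERE c.id IS NULL

Execution result:
Legal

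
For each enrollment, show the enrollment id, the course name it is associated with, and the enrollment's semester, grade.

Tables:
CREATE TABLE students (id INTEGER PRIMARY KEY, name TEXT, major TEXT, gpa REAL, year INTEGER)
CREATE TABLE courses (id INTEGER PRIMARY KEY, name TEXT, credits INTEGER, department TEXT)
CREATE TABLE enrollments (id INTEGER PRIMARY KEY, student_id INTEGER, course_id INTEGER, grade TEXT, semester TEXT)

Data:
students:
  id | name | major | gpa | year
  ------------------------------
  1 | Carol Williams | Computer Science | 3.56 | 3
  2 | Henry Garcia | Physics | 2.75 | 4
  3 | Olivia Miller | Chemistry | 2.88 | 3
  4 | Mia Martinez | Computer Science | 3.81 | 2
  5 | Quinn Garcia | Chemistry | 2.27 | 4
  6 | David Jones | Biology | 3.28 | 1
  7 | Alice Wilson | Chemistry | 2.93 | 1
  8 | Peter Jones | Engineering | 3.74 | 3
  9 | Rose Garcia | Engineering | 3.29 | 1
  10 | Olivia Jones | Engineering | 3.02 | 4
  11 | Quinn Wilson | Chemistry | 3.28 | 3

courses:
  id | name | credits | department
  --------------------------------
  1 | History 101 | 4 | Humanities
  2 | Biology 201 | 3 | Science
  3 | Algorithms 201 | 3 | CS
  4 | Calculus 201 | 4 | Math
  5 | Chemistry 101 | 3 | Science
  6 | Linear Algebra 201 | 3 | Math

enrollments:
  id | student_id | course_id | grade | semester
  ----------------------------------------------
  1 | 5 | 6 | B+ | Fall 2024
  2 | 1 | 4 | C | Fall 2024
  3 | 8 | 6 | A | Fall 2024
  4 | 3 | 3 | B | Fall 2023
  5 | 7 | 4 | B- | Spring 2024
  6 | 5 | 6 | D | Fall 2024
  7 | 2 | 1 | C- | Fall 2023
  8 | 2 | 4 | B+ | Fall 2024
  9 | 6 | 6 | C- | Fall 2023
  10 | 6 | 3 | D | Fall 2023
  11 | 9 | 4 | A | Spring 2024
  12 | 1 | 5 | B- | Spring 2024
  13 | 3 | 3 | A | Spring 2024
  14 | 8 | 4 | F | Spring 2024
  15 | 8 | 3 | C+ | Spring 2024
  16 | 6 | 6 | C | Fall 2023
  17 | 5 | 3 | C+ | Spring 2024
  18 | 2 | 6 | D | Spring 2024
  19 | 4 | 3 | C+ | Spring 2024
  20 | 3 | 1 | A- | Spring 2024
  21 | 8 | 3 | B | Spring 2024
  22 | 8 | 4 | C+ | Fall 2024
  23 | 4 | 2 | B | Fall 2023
SELECT c.id, p.name AS course, c.semester, c.grade FROM enrollments c JOIN courses p ON c.course_id = p.id

Execution result:
id | course | semester | grade
1 | Linear Algebra 201 | Fall 2024 | B+
2 | Calculus 201 | Fall 2024 | C
3 | Linear Algebra 201 | Fall 2024 | A
4 | Algorithms 201 | Fall 2023 | B
5 | Calculus 201 | Spring 2024 | B-
6 | Linear Algebra 201 | Fall 2024 | D
7 | History 101 | Fall 2023 | C-
8 | Calculus 201 | Fall 2024 | B+
9 | Linear Algebra 201 | Fall 2023 | C-
10 | Algorithms 201 | Fall 2023 | D
11 | Calculus 201 | Spring 2024 | A
12 | Chemistry 101 | Spring 2024 | B-
13 | Algorithms 201 | Spring 2024 | A
14 | Calculus 201 | Spring 2024 | F
15 | Algorithms 201 | Spring 2024 | C+
16 | Linear Algebra 201 | Fall 2023 | C
17 | Algorithms 201 | Spring 2024 | C+
18 | Linear Algebra 201 | Spring 2024 | D
19 | Algorithms 201 | Spring 2024 | C+
20 | History 101 | Spring 2024 | A-
21 | Algorithms 201 | Spring 2024 | B
22 | Calculus 201 | Fall 2024 | C+
23 | Biology 201 | Fall 2023 | B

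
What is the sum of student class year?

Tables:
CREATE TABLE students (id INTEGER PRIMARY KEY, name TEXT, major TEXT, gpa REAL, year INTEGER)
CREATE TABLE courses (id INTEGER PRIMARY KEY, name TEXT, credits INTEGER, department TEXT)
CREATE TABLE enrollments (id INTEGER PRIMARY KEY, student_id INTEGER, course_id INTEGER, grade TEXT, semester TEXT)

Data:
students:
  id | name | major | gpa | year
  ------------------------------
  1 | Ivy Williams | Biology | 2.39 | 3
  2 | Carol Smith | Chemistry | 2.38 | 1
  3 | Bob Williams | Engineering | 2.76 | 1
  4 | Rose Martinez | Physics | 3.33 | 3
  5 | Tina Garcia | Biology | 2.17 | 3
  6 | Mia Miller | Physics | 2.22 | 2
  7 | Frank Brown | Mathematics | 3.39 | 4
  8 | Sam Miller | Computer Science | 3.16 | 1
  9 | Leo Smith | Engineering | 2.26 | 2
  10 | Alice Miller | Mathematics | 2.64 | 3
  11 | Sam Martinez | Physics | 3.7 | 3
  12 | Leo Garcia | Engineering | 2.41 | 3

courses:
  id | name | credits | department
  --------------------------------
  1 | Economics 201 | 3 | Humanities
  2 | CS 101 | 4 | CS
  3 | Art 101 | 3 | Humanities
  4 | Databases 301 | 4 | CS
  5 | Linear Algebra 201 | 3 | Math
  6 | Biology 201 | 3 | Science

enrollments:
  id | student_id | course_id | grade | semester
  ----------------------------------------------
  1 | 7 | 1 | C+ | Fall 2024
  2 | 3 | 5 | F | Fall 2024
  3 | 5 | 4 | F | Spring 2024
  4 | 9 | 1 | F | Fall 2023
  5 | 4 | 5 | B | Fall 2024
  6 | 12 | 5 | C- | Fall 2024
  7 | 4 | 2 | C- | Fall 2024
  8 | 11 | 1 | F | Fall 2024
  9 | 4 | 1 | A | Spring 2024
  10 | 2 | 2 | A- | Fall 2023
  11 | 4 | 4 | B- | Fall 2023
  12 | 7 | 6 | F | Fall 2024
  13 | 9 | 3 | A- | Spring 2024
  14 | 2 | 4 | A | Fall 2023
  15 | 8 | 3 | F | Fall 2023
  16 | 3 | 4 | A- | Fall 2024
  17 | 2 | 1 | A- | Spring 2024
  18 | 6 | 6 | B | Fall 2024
SELECT SUM(year) FROM students

Execution result:
29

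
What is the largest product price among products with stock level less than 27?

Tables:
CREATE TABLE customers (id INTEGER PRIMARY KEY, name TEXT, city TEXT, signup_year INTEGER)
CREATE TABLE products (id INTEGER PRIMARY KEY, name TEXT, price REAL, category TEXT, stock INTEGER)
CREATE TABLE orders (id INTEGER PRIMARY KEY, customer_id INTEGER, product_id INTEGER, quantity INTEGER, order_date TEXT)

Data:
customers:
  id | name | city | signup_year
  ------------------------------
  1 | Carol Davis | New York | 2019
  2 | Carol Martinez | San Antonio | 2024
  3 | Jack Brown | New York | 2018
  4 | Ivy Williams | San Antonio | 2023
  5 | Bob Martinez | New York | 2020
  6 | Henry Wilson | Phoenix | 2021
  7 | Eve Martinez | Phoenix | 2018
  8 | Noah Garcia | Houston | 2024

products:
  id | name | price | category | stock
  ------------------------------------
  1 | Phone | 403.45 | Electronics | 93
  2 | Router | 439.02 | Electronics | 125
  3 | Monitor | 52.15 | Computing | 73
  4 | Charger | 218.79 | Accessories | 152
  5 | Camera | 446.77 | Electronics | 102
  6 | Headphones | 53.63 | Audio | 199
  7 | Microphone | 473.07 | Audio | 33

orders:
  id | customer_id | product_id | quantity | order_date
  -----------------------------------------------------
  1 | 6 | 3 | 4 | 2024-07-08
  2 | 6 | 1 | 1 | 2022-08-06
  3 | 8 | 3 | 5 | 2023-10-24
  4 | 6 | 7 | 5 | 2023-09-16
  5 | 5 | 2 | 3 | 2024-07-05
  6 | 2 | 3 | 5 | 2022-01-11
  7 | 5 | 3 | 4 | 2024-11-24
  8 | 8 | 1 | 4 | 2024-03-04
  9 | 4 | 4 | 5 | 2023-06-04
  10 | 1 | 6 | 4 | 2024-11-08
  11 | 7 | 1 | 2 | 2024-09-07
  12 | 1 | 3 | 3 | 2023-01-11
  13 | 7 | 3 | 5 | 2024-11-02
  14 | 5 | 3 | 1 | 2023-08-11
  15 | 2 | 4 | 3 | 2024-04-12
SELECT MAX(price) FROM products WHERE stock < 27

Execution result:
NULL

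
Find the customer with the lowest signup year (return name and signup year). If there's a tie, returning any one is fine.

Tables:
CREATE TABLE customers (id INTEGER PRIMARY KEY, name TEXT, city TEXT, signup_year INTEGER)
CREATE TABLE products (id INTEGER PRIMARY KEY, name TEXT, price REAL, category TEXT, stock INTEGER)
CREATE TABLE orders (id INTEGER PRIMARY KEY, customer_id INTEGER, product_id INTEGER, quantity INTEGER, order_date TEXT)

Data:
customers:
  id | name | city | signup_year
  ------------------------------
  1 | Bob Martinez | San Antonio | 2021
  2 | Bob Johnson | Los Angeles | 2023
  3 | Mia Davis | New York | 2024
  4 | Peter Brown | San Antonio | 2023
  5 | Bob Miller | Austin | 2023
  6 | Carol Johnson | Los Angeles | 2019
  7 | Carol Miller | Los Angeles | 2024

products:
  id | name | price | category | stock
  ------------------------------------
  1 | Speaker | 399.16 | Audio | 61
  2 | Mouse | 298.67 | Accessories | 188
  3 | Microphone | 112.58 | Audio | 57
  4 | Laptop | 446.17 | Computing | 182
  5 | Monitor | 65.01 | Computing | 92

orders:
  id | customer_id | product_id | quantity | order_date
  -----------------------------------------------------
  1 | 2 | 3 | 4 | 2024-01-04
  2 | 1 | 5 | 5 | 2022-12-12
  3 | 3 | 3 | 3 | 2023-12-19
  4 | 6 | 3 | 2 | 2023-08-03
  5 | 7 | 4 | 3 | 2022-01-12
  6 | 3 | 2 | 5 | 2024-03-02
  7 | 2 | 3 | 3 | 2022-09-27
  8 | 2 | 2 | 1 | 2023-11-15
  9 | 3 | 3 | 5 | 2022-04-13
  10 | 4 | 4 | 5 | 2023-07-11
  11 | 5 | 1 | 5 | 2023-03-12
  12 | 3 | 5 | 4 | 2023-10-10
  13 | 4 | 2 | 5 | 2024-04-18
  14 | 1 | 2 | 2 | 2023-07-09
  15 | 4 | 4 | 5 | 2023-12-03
SELECT name, signup_year FROM customers ORDER BY signup_year ASC LIMIT 1

Execution result:
name | signup_year
Carol Johnson | 2019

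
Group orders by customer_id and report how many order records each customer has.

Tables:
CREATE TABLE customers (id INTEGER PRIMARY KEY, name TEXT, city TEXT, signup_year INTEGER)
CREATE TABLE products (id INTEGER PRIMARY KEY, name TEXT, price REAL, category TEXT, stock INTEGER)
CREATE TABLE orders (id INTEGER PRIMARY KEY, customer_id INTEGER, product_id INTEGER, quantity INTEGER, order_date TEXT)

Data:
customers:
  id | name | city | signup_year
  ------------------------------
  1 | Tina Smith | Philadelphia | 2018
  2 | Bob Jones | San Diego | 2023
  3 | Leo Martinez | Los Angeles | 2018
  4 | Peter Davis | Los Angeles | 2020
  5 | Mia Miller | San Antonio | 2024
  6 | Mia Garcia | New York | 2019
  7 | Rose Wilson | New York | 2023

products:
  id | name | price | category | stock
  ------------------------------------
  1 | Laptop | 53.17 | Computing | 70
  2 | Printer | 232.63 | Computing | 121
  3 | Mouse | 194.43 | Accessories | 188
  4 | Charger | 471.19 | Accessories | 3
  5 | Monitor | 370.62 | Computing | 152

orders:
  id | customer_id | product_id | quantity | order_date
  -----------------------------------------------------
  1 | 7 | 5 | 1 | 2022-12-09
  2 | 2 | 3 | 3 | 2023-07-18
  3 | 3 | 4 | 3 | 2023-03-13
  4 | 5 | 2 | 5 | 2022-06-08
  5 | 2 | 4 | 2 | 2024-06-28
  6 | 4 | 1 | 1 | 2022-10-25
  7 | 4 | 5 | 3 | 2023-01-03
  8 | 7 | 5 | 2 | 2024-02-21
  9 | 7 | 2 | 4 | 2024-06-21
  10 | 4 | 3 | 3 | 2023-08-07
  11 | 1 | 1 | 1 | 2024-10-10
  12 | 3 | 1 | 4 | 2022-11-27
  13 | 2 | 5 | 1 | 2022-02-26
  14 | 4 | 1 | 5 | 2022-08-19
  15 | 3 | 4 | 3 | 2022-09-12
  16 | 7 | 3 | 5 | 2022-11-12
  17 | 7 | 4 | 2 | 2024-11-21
SELECT customer_id, COUNT(*) AS order_count FROM orders GROUP BY customer_id

Execution result:
customer_id | order_count
1 | 1
2 | 3
3 | 3
4 | 4
5 | 1
7 | 5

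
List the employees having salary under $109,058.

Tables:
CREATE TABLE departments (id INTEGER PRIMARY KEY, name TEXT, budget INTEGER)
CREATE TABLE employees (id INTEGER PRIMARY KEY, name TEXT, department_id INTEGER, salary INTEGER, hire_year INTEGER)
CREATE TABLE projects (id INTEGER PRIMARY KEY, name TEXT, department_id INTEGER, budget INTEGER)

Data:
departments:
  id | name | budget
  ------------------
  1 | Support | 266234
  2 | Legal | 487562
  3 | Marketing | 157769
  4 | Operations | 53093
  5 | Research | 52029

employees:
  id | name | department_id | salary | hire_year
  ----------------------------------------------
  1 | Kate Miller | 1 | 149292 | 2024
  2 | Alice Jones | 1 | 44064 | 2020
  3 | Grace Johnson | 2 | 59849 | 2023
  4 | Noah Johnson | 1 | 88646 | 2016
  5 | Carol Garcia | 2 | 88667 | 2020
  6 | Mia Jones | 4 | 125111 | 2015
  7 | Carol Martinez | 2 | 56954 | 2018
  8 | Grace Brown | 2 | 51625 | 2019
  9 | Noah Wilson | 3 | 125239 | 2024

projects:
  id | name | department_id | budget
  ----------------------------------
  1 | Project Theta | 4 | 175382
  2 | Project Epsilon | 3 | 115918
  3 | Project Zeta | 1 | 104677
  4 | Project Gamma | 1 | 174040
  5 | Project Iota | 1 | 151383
SELECT name, salary FROM employees WHERE salary < 109058

Execution result:
name | salary
Alice Jones | 44064
Grace Johnson | 59849
Noah Johnson | 88646
Carol Garcia | 88667
Carol Martinez | 56954
Grace Brown | 51625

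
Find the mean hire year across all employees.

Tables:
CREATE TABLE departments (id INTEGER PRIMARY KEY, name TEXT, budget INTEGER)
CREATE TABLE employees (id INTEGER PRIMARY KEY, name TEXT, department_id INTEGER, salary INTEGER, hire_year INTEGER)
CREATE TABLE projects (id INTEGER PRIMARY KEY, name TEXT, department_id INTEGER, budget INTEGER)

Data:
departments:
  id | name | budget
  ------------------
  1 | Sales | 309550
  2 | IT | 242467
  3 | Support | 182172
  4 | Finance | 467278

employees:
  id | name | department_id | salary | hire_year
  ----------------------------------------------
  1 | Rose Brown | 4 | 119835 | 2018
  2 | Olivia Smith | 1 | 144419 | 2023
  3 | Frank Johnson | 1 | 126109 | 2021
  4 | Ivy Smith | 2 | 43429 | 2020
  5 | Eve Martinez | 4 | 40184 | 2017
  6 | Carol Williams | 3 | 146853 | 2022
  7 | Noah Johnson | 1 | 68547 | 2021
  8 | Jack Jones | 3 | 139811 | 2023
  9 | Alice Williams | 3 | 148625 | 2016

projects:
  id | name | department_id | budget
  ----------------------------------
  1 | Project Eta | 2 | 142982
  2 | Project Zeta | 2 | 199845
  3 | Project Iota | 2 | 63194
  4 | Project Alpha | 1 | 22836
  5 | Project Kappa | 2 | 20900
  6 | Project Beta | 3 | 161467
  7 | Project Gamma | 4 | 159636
SELECT AVG(hire_year) FROM employees

Execution result:
2020.11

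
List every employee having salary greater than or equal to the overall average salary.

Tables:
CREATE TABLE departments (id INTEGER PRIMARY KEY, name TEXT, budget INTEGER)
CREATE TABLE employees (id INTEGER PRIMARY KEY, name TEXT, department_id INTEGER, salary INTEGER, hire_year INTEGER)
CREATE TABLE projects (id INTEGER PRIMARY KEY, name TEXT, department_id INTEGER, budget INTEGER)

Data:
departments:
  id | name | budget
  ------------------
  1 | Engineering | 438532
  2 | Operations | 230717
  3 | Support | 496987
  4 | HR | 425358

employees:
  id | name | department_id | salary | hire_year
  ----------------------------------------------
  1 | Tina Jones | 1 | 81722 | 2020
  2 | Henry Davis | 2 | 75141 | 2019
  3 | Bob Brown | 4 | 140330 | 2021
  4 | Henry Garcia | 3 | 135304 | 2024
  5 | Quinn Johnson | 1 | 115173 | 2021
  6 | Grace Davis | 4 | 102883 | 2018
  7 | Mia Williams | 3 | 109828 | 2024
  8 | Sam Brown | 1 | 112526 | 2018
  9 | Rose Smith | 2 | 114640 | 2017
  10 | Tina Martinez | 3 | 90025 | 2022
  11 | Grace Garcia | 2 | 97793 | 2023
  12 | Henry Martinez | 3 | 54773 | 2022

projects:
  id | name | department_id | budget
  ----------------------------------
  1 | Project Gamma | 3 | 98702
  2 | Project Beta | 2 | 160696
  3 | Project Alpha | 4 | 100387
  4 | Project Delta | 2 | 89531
SELECT name, salary FROM employees WHERE salary >= (SELECT AVG(salary) FROM employees)

Execution result:
name | salary
Bob Brown | 140330
Henry Garcia | 135304
Quinn Johnson | 115173
Grace Davis | 102883
Mia Williams | 109828
Sam Brown | 112526
Rose Smith | 114640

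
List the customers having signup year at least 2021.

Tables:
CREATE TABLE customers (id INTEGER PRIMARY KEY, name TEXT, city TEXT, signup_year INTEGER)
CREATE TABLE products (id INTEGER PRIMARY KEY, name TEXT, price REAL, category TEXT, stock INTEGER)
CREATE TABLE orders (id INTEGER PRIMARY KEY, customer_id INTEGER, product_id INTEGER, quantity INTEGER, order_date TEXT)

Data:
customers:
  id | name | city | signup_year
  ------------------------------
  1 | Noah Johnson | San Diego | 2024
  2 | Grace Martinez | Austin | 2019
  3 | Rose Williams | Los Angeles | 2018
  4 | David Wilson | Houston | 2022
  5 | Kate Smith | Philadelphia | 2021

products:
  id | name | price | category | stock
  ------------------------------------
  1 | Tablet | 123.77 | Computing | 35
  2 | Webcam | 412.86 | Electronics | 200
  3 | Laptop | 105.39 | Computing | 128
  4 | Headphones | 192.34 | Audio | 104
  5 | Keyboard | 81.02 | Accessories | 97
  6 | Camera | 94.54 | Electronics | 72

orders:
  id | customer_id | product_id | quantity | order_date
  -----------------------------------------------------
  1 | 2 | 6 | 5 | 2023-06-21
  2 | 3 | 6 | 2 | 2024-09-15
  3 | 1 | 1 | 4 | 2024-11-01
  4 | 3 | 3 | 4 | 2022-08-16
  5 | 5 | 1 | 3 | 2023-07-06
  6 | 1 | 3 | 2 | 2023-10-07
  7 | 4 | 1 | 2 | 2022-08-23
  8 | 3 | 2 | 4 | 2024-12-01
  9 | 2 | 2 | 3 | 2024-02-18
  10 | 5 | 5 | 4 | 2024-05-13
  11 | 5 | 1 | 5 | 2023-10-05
SELECT name, signup_year FROM customers WHERE signup_year >= 2021

Execution result:
name | signup_year
Noah Johnson | 2024
David Wilson | 2022
Kate Smith | 2021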